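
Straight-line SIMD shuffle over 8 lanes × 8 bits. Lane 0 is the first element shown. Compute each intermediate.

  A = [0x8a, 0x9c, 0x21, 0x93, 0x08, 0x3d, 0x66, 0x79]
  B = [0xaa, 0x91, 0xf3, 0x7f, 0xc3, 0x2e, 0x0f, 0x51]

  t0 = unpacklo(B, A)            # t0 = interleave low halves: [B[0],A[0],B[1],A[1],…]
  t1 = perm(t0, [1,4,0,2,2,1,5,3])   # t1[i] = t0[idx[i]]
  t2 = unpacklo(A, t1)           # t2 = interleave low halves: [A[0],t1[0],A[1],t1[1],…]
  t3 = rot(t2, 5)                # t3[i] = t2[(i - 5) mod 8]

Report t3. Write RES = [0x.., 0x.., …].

RES = [ 0xf3  0x21  0xaa  0x93  0x91  0x8a  0x8a  0x9c ]

  t0: aa 8a 91 9c f3 21 7f 93
  t1: 8a f3 aa 91 91 8a 21 9c
  t2: 8a 8a 9c f3 21 aa 93 91
  t3: f3 21 aa 93 91 8a 8a 9c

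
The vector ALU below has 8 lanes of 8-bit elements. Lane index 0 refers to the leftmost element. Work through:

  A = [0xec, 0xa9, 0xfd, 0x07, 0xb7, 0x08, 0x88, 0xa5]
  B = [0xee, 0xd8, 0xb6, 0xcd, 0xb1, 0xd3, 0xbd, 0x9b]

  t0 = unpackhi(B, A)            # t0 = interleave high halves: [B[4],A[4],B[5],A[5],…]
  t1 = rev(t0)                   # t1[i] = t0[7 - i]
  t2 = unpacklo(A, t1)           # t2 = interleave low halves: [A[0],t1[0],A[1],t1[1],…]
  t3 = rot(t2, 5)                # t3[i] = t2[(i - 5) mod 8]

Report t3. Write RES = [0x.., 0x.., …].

t0 = [0xb1, 0xb7, 0xd3, 0x08, 0xbd, 0x88, 0x9b, 0xa5]
t1 = [0xa5, 0x9b, 0x88, 0xbd, 0x08, 0xd3, 0xb7, 0xb1]
t2 = [0xec, 0xa5, 0xa9, 0x9b, 0xfd, 0x88, 0x07, 0xbd]
t3 = [0x9b, 0xfd, 0x88, 0x07, 0xbd, 0xec, 0xa5, 0xa9]

RES = [ 0x9b  0xfd  0x88  0x07  0xbd  0xec  0xa5  0xa9 ]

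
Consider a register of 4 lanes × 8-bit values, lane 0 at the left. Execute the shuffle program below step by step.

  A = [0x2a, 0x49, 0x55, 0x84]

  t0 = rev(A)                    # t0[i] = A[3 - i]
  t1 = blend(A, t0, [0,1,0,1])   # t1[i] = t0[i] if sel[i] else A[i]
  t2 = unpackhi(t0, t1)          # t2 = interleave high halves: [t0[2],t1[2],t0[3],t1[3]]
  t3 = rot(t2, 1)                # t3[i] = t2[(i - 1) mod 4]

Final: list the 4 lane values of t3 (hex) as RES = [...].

RES = [ 0x2a  0x49  0x55  0x2a ]

t0 = [0x84, 0x55, 0x49, 0x2a]
t1 = [0x2a, 0x55, 0x55, 0x2a]
t2 = [0x49, 0x55, 0x2a, 0x2a]
t3 = [0x2a, 0x49, 0x55, 0x2a]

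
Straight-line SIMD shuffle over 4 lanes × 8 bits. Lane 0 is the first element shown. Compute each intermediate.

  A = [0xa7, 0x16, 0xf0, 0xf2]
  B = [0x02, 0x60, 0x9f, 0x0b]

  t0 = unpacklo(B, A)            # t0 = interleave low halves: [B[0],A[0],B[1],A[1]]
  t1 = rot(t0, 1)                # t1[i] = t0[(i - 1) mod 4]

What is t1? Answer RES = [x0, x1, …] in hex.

  t0: 02 a7 60 16
  t1: 16 02 a7 60

RES = [ 0x16  0x02  0xa7  0x60 ]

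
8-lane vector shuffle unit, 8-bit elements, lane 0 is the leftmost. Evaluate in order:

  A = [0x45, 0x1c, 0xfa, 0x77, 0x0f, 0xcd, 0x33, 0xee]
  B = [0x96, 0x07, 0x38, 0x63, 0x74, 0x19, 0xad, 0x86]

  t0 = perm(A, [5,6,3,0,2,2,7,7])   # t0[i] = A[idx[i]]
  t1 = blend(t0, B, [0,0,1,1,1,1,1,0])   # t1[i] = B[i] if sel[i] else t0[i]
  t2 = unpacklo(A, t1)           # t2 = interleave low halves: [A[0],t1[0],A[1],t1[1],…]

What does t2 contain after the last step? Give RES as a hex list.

RES = [ 0x45  0xcd  0x1c  0x33  0xfa  0x38  0x77  0x63 ]

→ t0 |cd|33|77|45|fa|fa|ee|ee|
→ t1 |cd|33|38|63|74|19|ad|ee|
→ t2 |45|cd|1c|33|fa|38|77|63|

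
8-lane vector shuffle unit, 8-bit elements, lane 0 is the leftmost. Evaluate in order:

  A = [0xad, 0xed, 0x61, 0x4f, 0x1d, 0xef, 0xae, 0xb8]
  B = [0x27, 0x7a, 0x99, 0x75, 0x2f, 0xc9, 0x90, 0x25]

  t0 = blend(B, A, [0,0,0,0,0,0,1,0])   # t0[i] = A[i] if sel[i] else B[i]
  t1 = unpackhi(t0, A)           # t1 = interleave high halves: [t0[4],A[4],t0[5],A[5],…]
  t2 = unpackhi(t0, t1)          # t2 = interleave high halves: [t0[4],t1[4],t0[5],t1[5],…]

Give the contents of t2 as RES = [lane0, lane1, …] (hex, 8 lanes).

t0 = [0x27, 0x7a, 0x99, 0x75, 0x2f, 0xc9, 0xae, 0x25]
t1 = [0x2f, 0x1d, 0xc9, 0xef, 0xae, 0xae, 0x25, 0xb8]
t2 = [0x2f, 0xae, 0xc9, 0xae, 0xae, 0x25, 0x25, 0xb8]

RES = [0x2f, 0xae, 0xc9, 0xae, 0xae, 0x25, 0x25, 0xb8]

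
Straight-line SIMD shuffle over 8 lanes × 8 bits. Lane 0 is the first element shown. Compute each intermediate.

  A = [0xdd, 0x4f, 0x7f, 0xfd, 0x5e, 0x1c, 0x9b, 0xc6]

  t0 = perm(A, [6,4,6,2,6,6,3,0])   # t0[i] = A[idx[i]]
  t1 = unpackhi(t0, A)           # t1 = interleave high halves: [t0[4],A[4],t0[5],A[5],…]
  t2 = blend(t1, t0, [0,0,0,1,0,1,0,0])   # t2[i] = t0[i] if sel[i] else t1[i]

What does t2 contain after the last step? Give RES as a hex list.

  t0: 9b 5e 9b 7f 9b 9b fd dd
  t1: 9b 5e 9b 1c fd 9b dd c6
  t2: 9b 5e 9b 7f fd 9b dd c6

RES = [0x9b, 0x5e, 0x9b, 0x7f, 0xfd, 0x9b, 0xdd, 0xc6]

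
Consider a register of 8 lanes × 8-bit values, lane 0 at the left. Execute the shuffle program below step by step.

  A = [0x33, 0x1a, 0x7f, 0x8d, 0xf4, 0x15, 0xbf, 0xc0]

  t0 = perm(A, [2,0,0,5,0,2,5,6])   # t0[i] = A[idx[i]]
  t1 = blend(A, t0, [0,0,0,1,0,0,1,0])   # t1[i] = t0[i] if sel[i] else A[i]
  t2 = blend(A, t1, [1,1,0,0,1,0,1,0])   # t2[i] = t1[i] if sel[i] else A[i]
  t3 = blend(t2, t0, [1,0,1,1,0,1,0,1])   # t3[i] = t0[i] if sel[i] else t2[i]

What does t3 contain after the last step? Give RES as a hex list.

RES = [0x7f, 0x1a, 0x33, 0x15, 0xf4, 0x7f, 0x15, 0xbf]

t0 = [0x7f, 0x33, 0x33, 0x15, 0x33, 0x7f, 0x15, 0xbf]
t1 = [0x33, 0x1a, 0x7f, 0x15, 0xf4, 0x15, 0x15, 0xc0]
t2 = [0x33, 0x1a, 0x7f, 0x8d, 0xf4, 0x15, 0x15, 0xc0]
t3 = [0x7f, 0x1a, 0x33, 0x15, 0xf4, 0x7f, 0x15, 0xbf]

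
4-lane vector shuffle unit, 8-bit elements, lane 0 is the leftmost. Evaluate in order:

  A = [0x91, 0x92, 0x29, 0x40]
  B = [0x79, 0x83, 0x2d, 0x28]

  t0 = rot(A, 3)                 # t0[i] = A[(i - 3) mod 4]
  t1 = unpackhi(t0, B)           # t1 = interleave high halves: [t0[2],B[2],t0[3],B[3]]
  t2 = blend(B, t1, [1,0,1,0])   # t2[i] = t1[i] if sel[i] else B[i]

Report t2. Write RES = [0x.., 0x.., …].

RES = [ 0x40  0x83  0x91  0x28 ]

t0 = [0x92, 0x29, 0x40, 0x91]
t1 = [0x40, 0x2d, 0x91, 0x28]
t2 = [0x40, 0x83, 0x91, 0x28]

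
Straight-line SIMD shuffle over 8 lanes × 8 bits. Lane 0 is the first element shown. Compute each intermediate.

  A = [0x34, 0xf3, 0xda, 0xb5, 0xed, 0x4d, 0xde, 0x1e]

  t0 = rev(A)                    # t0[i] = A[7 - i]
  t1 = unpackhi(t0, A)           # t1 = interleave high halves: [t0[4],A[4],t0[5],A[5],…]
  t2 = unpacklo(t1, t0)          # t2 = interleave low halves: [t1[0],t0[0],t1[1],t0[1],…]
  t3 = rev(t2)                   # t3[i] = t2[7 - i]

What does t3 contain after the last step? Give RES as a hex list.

RES = [0xed, 0x4d, 0x4d, 0xda, 0xde, 0xed, 0x1e, 0xb5]

t0 = [0x1e, 0xde, 0x4d, 0xed, 0xb5, 0xda, 0xf3, 0x34]
t1 = [0xb5, 0xed, 0xda, 0x4d, 0xf3, 0xde, 0x34, 0x1e]
t2 = [0xb5, 0x1e, 0xed, 0xde, 0xda, 0x4d, 0x4d, 0xed]
t3 = [0xed, 0x4d, 0x4d, 0xda, 0xde, 0xed, 0x1e, 0xb5]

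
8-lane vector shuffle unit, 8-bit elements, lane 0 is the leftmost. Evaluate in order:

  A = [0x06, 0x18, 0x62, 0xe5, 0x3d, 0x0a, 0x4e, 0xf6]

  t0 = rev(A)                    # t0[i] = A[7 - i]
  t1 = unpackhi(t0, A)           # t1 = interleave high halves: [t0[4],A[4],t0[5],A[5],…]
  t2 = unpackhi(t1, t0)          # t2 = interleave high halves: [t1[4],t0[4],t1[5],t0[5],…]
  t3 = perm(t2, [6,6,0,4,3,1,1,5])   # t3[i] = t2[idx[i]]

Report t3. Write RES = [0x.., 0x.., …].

  t0: f6 4e 0a 3d e5 62 18 06
  t1: e5 3d 62 0a 18 4e 06 f6
  t2: 18 e5 4e 62 06 18 f6 06
  t3: f6 f6 18 06 62 e5 e5 18

RES = [0xf6, 0xf6, 0x18, 0x06, 0x62, 0xe5, 0xe5, 0x18]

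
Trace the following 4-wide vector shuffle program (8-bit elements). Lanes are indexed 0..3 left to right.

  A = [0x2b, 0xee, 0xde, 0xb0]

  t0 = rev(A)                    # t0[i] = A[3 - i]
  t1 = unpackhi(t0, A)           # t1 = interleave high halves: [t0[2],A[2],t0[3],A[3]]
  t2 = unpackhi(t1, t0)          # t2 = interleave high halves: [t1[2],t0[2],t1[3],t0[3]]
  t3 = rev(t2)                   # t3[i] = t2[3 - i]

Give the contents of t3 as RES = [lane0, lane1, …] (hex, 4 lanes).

t0 = [0xb0, 0xde, 0xee, 0x2b]
t1 = [0xee, 0xde, 0x2b, 0xb0]
t2 = [0x2b, 0xee, 0xb0, 0x2b]
t3 = [0x2b, 0xb0, 0xee, 0x2b]

RES = [0x2b, 0xb0, 0xee, 0x2b]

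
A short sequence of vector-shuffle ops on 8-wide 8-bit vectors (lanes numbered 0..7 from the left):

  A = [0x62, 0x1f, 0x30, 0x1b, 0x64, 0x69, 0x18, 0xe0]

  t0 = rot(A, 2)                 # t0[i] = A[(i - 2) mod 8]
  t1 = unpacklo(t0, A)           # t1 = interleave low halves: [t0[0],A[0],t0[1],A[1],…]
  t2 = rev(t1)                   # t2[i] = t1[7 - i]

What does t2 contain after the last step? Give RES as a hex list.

RES = [ 0x1b  0x1f  0x30  0x62  0x1f  0xe0  0x62  0x18 ]

  t0: 18 e0 62 1f 30 1b 64 69
  t1: 18 62 e0 1f 62 30 1f 1b
  t2: 1b 1f 30 62 1f e0 62 18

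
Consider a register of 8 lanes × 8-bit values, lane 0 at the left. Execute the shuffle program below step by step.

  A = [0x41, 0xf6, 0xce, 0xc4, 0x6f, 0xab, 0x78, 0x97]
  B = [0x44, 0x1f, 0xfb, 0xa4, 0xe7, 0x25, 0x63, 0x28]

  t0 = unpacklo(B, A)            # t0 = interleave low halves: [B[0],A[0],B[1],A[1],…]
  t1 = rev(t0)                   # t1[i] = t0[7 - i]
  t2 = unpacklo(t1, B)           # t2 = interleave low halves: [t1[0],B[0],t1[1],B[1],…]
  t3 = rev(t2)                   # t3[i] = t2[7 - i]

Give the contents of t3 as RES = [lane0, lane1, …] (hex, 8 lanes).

  t0: 44 41 1f f6 fb ce a4 c4
  t1: c4 a4 ce fb f6 1f 41 44
  t2: c4 44 a4 1f ce fb fb a4
  t3: a4 fb fb ce 1f a4 44 c4

RES = [0xa4, 0xfb, 0xfb, 0xce, 0x1f, 0xa4, 0x44, 0xc4]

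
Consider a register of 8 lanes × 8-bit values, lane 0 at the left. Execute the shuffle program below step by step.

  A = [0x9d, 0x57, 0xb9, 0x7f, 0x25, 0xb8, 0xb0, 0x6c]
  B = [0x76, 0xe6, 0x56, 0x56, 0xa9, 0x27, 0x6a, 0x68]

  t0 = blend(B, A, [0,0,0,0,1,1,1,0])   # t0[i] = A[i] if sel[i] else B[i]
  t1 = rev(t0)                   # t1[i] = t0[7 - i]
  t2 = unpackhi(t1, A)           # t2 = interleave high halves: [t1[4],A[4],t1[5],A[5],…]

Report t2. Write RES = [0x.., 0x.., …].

t0 = [0x76, 0xe6, 0x56, 0x56, 0x25, 0xb8, 0xb0, 0x68]
t1 = [0x68, 0xb0, 0xb8, 0x25, 0x56, 0x56, 0xe6, 0x76]
t2 = [0x56, 0x25, 0x56, 0xb8, 0xe6, 0xb0, 0x76, 0x6c]

RES = [ 0x56  0x25  0x56  0xb8  0xe6  0xb0  0x76  0x6c ]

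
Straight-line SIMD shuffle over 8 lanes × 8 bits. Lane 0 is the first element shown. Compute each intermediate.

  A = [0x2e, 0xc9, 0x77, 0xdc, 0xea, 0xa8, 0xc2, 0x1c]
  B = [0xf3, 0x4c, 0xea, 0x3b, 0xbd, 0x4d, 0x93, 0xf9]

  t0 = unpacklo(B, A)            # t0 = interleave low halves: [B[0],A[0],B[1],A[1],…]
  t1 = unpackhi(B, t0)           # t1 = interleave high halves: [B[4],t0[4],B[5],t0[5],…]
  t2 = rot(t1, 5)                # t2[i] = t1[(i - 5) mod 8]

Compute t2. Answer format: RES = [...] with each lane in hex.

RES = [ 0x77  0x93  0x3b  0xf9  0xdc  0xbd  0xea  0x4d ]

  t0: f3 2e 4c c9 ea 77 3b dc
  t1: bd ea 4d 77 93 3b f9 dc
  t2: 77 93 3b f9 dc bd ea 4d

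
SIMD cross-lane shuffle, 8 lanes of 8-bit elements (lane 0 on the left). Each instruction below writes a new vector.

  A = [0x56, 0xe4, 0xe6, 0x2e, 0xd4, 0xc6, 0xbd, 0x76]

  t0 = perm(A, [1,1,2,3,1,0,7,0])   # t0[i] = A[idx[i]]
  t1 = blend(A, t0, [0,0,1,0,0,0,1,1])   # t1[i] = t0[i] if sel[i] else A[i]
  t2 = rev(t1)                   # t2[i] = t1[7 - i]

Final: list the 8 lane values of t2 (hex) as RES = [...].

RES = [0x56, 0x76, 0xc6, 0xd4, 0x2e, 0xe6, 0xe4, 0x56]

→ t0 |e4|e4|e6|2e|e4|56|76|56|
→ t1 |56|e4|e6|2e|d4|c6|76|56|
→ t2 |56|76|c6|d4|2e|e6|e4|56|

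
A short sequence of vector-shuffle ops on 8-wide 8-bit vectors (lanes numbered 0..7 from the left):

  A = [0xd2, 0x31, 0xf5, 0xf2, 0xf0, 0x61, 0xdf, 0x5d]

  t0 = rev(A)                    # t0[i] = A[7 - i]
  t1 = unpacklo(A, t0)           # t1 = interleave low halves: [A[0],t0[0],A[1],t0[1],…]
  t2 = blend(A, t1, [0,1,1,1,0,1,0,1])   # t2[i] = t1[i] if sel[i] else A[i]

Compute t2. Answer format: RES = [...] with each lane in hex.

  t0: 5d df 61 f0 f2 f5 31 d2
  t1: d2 5d 31 df f5 61 f2 f0
  t2: d2 5d 31 df f0 61 df f0

RES = [0xd2, 0x5d, 0x31, 0xdf, 0xf0, 0x61, 0xdf, 0xf0]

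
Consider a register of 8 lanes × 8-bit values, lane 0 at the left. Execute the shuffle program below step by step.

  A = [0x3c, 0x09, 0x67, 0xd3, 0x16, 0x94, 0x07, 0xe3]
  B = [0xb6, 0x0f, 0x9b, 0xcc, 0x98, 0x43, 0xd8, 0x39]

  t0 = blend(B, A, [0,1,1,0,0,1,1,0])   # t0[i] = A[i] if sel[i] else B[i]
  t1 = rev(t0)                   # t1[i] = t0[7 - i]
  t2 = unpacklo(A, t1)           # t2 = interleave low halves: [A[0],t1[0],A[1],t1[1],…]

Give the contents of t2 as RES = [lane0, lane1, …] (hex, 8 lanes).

  t0: b6 09 67 cc 98 94 07 39
  t1: 39 07 94 98 cc 67 09 b6
  t2: 3c 39 09 07 67 94 d3 98

RES = [0x3c, 0x39, 0x09, 0x07, 0x67, 0x94, 0xd3, 0x98]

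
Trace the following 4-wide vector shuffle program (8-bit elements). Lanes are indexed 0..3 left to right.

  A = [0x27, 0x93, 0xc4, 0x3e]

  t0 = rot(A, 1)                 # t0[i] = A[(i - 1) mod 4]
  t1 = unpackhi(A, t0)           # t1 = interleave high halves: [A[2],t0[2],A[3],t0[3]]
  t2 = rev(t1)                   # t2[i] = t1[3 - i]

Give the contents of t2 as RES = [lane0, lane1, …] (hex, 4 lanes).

RES = [ 0xc4  0x3e  0x93  0xc4 ]

  t0: 3e 27 93 c4
  t1: c4 93 3e c4
  t2: c4 3e 93 c4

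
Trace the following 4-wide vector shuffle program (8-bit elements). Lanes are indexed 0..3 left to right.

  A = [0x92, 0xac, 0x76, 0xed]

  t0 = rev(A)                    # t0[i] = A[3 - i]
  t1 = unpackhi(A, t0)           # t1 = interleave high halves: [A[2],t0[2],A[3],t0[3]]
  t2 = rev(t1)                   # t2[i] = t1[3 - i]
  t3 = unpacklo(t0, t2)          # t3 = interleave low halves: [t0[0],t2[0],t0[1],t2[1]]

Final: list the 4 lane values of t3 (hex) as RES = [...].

RES = [0xed, 0x92, 0x76, 0xed]

→ t0 |ed|76|ac|92|
→ t1 |76|ac|ed|92|
→ t2 |92|ed|ac|76|
→ t3 |ed|92|76|ed|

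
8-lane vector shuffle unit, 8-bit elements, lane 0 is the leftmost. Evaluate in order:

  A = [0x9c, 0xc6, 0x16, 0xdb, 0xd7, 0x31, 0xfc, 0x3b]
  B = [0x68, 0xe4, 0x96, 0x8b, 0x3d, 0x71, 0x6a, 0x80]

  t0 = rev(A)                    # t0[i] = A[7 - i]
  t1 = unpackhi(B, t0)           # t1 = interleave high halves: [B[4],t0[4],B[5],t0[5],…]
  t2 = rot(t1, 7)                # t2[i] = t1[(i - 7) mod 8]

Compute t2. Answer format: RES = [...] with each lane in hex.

→ t0 |3b|fc|31|d7|db|16|c6|9c|
→ t1 |3d|db|71|16|6a|c6|80|9c|
→ t2 |db|71|16|6a|c6|80|9c|3d|

RES = [ 0xdb  0x71  0x16  0x6a  0xc6  0x80  0x9c  0x3d ]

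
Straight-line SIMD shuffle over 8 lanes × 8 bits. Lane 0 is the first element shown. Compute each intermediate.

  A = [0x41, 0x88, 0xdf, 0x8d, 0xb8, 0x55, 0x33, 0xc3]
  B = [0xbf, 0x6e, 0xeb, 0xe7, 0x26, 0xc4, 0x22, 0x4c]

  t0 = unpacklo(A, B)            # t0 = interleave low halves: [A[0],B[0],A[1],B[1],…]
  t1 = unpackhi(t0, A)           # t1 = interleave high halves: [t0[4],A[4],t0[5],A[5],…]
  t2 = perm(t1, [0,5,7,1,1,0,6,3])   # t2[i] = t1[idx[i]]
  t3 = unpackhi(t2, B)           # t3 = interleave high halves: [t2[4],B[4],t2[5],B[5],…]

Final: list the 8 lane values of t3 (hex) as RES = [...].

t0 = [0x41, 0xbf, 0x88, 0x6e, 0xdf, 0xeb, 0x8d, 0xe7]
t1 = [0xdf, 0xb8, 0xeb, 0x55, 0x8d, 0x33, 0xe7, 0xc3]
t2 = [0xdf, 0x33, 0xc3, 0xb8, 0xb8, 0xdf, 0xe7, 0x55]
t3 = [0xb8, 0x26, 0xdf, 0xc4, 0xe7, 0x22, 0x55, 0x4c]

RES = [0xb8, 0x26, 0xdf, 0xc4, 0xe7, 0x22, 0x55, 0x4c]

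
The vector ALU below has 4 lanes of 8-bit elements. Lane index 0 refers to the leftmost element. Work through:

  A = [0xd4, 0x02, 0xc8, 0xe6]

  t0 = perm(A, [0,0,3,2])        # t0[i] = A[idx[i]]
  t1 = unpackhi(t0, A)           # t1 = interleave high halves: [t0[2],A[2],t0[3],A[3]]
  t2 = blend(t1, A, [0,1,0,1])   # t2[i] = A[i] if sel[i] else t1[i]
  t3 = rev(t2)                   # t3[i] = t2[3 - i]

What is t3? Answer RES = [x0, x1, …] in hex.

RES = [ 0xe6  0xc8  0x02  0xe6 ]

  t0: d4 d4 e6 c8
  t1: e6 c8 c8 e6
  t2: e6 02 c8 e6
  t3: e6 c8 02 e6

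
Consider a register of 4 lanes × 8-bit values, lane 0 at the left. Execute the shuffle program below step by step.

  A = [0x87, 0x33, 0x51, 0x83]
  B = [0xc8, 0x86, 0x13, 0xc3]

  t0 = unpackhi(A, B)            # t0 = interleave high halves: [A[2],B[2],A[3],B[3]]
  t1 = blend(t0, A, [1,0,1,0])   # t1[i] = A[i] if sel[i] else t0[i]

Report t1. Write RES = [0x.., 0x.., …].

→ t0 |51|13|83|c3|
→ t1 |87|13|51|c3|

RES = [0x87, 0x13, 0x51, 0xc3]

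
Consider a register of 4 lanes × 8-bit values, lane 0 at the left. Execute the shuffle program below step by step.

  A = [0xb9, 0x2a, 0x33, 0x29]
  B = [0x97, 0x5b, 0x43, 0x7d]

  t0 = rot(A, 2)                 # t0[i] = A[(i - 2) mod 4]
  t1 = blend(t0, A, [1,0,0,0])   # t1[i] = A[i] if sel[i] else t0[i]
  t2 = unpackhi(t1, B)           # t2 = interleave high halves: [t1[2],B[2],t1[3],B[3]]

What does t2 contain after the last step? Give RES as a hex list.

→ t0 |33|29|b9|2a|
→ t1 |b9|29|b9|2a|
→ t2 |b9|43|2a|7d|

RES = [ 0xb9  0x43  0x2a  0x7d ]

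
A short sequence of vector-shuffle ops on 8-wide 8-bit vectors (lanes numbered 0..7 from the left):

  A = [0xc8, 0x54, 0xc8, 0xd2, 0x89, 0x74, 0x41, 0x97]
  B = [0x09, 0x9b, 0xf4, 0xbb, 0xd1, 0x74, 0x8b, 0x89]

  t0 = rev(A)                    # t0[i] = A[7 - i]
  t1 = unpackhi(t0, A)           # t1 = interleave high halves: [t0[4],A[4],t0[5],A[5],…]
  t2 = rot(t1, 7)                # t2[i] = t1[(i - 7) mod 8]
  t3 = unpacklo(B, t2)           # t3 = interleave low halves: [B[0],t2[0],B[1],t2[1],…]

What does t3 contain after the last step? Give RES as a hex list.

RES = [ 0x09  0x89  0x9b  0xc8  0xf4  0x74  0xbb  0x54 ]

t0 = [0x97, 0x41, 0x74, 0x89, 0xd2, 0xc8, 0x54, 0xc8]
t1 = [0xd2, 0x89, 0xc8, 0x74, 0x54, 0x41, 0xc8, 0x97]
t2 = [0x89, 0xc8, 0x74, 0x54, 0x41, 0xc8, 0x97, 0xd2]
t3 = [0x09, 0x89, 0x9b, 0xc8, 0xf4, 0x74, 0xbb, 0x54]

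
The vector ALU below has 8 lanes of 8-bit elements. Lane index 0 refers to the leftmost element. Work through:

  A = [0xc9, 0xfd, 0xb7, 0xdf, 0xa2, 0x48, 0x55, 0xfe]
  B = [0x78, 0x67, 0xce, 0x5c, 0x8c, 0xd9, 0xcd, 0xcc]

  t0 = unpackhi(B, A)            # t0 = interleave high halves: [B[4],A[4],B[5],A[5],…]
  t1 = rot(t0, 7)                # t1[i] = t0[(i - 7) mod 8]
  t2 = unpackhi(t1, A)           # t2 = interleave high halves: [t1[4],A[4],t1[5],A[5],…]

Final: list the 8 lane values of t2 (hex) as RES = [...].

RES = [0x55, 0xa2, 0xcc, 0x48, 0xfe, 0x55, 0x8c, 0xfe]

→ t0 |8c|a2|d9|48|cd|55|cc|fe|
→ t1 |a2|d9|48|cd|55|cc|fe|8c|
→ t2 |55|a2|cc|48|fe|55|8c|fe|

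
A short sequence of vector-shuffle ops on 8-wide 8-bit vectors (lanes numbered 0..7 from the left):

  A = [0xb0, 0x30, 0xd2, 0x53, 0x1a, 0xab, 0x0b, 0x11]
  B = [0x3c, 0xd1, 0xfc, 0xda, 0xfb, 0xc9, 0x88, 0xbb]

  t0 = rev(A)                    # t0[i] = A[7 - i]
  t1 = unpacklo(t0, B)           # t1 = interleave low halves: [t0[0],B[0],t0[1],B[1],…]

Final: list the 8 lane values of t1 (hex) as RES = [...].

RES = [ 0x11  0x3c  0x0b  0xd1  0xab  0xfc  0x1a  0xda ]

→ t0 |11|0b|ab|1a|53|d2|30|b0|
→ t1 |11|3c|0b|d1|ab|fc|1a|da|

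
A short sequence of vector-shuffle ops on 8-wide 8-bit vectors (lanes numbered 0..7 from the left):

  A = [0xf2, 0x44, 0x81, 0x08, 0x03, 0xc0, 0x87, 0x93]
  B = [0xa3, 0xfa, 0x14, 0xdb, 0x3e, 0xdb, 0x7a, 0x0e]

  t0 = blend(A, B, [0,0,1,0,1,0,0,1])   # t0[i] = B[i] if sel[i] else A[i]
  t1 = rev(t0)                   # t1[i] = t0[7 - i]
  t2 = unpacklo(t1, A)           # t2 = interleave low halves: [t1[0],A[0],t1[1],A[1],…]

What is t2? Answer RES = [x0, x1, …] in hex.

t0 = [0xf2, 0x44, 0x14, 0x08, 0x3e, 0xc0, 0x87, 0x0e]
t1 = [0x0e, 0x87, 0xc0, 0x3e, 0x08, 0x14, 0x44, 0xf2]
t2 = [0x0e, 0xf2, 0x87, 0x44, 0xc0, 0x81, 0x3e, 0x08]

RES = [0x0e, 0xf2, 0x87, 0x44, 0xc0, 0x81, 0x3e, 0x08]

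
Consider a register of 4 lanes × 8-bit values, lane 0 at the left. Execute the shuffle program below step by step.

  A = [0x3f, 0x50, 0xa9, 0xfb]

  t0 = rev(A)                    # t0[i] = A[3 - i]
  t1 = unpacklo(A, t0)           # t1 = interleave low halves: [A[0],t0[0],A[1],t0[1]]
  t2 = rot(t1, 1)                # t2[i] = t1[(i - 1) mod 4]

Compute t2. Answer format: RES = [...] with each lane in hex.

RES = [ 0xa9  0x3f  0xfb  0x50 ]

  t0: fb a9 50 3f
  t1: 3f fb 50 a9
  t2: a9 3f fb 50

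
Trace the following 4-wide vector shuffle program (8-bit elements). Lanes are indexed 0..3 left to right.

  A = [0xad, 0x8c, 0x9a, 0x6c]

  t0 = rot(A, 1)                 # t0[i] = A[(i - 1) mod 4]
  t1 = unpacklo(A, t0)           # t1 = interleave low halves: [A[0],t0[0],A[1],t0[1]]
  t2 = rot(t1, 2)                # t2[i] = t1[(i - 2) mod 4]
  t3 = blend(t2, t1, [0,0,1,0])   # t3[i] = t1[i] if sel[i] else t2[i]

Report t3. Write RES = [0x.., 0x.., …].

t0 = [0x6c, 0xad, 0x8c, 0x9a]
t1 = [0xad, 0x6c, 0x8c, 0xad]
t2 = [0x8c, 0xad, 0xad, 0x6c]
t3 = [0x8c, 0xad, 0x8c, 0x6c]

RES = [0x8c, 0xad, 0x8c, 0x6c]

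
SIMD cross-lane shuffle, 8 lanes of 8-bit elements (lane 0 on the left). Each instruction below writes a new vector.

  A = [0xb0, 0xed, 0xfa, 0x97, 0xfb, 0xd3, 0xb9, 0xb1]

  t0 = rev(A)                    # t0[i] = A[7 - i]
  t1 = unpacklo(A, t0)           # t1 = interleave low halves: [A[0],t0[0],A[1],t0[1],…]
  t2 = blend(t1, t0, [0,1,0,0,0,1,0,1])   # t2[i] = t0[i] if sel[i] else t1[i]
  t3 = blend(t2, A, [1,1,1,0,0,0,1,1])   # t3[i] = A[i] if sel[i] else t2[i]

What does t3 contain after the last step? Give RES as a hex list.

  t0: b1 b9 d3 fb 97 fa ed b0
  t1: b0 b1 ed b9 fa d3 97 fb
  t2: b0 b9 ed b9 fa fa 97 b0
  t3: b0 ed fa b9 fa fa b9 b1

RES = [0xb0, 0xed, 0xfa, 0xb9, 0xfa, 0xfa, 0xb9, 0xb1]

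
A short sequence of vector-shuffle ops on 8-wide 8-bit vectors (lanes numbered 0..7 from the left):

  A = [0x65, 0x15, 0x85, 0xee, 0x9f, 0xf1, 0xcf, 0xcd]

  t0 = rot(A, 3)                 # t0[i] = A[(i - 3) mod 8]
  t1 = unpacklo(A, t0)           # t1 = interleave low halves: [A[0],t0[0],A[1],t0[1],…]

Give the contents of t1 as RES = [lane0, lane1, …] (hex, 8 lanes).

t0 = [0xf1, 0xcf, 0xcd, 0x65, 0x15, 0x85, 0xee, 0x9f]
t1 = [0x65, 0xf1, 0x15, 0xcf, 0x85, 0xcd, 0xee, 0x65]

RES = [ 0x65  0xf1  0x15  0xcf  0x85  0xcd  0xee  0x65 ]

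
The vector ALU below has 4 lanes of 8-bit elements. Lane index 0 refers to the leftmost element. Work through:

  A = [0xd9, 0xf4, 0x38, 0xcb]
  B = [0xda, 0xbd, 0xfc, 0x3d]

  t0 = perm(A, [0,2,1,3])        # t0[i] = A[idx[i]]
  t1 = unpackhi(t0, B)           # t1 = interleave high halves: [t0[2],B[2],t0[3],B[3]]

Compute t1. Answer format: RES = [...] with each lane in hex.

→ t0 |d9|38|f4|cb|
→ t1 |f4|fc|cb|3d|

RES = [0xf4, 0xfc, 0xcb, 0x3d]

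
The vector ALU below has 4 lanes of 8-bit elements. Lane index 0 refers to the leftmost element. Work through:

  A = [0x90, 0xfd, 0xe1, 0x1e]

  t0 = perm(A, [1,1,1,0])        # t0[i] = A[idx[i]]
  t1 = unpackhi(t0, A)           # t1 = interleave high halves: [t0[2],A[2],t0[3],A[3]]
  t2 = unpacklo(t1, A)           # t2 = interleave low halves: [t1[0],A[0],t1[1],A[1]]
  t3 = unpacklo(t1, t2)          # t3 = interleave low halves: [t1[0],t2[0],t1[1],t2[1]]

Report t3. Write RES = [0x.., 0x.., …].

→ t0 |fd|fd|fd|90|
→ t1 |fd|e1|90|1e|
→ t2 |fd|90|e1|fd|
→ t3 |fd|fd|e1|90|

RES = [ 0xfd  0xfd  0xe1  0x90 ]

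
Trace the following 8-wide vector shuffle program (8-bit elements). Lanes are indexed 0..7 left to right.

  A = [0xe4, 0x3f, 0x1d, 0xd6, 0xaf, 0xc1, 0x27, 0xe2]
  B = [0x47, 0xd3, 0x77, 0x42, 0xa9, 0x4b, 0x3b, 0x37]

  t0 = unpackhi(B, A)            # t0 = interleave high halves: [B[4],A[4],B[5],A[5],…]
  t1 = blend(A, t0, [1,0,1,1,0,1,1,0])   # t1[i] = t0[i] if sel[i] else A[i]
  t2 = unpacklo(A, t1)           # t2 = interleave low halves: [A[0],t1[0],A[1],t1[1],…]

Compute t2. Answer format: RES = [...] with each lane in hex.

RES = [ 0xe4  0xa9  0x3f  0x3f  0x1d  0x4b  0xd6  0xc1 ]

t0 = [0xa9, 0xaf, 0x4b, 0xc1, 0x3b, 0x27, 0x37, 0xe2]
t1 = [0xa9, 0x3f, 0x4b, 0xc1, 0xaf, 0x27, 0x37, 0xe2]
t2 = [0xe4, 0xa9, 0x3f, 0x3f, 0x1d, 0x4b, 0xd6, 0xc1]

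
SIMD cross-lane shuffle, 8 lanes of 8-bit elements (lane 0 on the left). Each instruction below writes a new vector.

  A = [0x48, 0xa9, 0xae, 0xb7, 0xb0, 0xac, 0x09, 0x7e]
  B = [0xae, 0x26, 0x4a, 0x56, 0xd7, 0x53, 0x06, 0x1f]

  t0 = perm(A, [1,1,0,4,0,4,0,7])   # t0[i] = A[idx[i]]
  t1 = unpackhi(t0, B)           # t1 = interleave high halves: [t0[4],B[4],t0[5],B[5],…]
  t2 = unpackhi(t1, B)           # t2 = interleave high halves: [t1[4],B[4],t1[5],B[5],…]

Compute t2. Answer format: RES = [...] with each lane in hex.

  t0: a9 a9 48 b0 48 b0 48 7e
  t1: 48 d7 b0 53 48 06 7e 1f
  t2: 48 d7 06 53 7e 06 1f 1f

RES = [0x48, 0xd7, 0x06, 0x53, 0x7e, 0x06, 0x1f, 0x1f]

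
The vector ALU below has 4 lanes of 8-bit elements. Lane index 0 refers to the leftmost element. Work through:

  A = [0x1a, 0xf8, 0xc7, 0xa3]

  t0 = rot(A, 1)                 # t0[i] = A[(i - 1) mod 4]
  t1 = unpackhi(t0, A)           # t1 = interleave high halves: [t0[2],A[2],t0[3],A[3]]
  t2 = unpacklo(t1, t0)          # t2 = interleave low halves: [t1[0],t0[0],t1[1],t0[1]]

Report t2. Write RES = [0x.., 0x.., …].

RES = [ 0xf8  0xa3  0xc7  0x1a ]

  t0: a3 1a f8 c7
  t1: f8 c7 c7 a3
  t2: f8 a3 c7 1a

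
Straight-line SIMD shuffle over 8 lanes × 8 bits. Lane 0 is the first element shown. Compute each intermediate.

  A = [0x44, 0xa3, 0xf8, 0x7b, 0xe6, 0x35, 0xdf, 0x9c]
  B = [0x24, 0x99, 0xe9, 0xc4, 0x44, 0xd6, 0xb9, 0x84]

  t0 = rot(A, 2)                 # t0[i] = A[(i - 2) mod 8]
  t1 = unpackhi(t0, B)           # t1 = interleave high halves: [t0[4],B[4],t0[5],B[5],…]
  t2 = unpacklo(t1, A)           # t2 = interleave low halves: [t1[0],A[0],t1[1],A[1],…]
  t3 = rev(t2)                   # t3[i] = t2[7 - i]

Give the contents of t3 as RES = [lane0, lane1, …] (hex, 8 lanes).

RES = [ 0x7b  0xd6  0xf8  0x7b  0xa3  0x44  0x44  0xf8 ]

t0 = [0xdf, 0x9c, 0x44, 0xa3, 0xf8, 0x7b, 0xe6, 0x35]
t1 = [0xf8, 0x44, 0x7b, 0xd6, 0xe6, 0xb9, 0x35, 0x84]
t2 = [0xf8, 0x44, 0x44, 0xa3, 0x7b, 0xf8, 0xd6, 0x7b]
t3 = [0x7b, 0xd6, 0xf8, 0x7b, 0xa3, 0x44, 0x44, 0xf8]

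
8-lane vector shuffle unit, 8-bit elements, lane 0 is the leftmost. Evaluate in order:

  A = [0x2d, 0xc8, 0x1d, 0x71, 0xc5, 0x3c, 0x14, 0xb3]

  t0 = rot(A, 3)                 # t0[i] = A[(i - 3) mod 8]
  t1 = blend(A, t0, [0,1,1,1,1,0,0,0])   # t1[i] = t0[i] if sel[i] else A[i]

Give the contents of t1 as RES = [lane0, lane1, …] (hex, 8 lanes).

RES = [0x2d, 0x14, 0xb3, 0x2d, 0xc8, 0x3c, 0x14, 0xb3]

  t0: 3c 14 b3 2d c8 1d 71 c5
  t1: 2d 14 b3 2d c8 3c 14 b3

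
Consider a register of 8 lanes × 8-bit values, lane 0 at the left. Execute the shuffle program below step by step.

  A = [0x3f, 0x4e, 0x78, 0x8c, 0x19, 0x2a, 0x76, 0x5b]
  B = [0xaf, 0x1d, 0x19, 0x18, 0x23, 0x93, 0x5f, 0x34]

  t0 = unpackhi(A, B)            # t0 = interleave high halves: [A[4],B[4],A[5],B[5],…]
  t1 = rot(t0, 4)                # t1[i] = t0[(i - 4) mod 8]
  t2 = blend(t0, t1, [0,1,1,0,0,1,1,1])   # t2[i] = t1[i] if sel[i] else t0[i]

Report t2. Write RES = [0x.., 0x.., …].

→ t0 |19|23|2a|93|76|5f|5b|34|
→ t1 |76|5f|5b|34|19|23|2a|93|
→ t2 |19|5f|5b|93|76|23|2a|93|

RES = [ 0x19  0x5f  0x5b  0x93  0x76  0x23  0x2a  0x93 ]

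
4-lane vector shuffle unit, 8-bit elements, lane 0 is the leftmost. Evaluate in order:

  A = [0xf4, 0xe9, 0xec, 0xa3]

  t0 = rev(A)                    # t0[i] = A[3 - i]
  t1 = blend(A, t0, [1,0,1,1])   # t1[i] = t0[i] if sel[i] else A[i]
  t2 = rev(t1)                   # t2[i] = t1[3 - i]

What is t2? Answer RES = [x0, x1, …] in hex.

RES = [0xf4, 0xe9, 0xe9, 0xa3]

  t0: a3 ec e9 f4
  t1: a3 e9 e9 f4
  t2: f4 e9 e9 a3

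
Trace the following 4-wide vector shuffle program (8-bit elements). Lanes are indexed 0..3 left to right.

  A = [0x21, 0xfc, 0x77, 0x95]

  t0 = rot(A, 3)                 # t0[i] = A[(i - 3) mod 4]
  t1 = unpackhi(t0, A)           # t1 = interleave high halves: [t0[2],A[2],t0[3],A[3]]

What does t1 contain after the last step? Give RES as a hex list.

t0 = [0xfc, 0x77, 0x95, 0x21]
t1 = [0x95, 0x77, 0x21, 0x95]

RES = [0x95, 0x77, 0x21, 0x95]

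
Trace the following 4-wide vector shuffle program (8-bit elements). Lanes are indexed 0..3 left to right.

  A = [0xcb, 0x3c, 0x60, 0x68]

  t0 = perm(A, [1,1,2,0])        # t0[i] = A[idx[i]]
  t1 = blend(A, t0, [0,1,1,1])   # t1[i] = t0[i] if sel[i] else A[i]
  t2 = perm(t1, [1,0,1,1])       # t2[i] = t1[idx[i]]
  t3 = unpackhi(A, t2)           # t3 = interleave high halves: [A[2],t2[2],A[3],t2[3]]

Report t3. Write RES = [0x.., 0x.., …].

t0 = [0x3c, 0x3c, 0x60, 0xcb]
t1 = [0xcb, 0x3c, 0x60, 0xcb]
t2 = [0x3c, 0xcb, 0x3c, 0x3c]
t3 = [0x60, 0x3c, 0x68, 0x3c]

RES = [ 0x60  0x3c  0x68  0x3c ]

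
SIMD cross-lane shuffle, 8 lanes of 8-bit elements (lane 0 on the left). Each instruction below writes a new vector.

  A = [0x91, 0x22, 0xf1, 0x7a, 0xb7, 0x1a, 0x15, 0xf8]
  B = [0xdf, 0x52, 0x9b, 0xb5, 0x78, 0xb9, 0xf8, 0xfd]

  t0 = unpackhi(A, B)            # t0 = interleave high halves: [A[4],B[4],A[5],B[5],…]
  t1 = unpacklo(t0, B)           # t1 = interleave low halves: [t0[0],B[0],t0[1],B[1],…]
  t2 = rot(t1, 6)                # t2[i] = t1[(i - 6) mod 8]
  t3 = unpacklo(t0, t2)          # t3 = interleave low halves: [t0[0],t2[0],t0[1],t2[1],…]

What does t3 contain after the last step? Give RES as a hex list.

t0 = [0xb7, 0x78, 0x1a, 0xb9, 0x15, 0xf8, 0xf8, 0xfd]
t1 = [0xb7, 0xdf, 0x78, 0x52, 0x1a, 0x9b, 0xb9, 0xb5]
t2 = [0x78, 0x52, 0x1a, 0x9b, 0xb9, 0xb5, 0xb7, 0xdf]
t3 = [0xb7, 0x78, 0x78, 0x52, 0x1a, 0x1a, 0xb9, 0x9b]

RES = [0xb7, 0x78, 0x78, 0x52, 0x1a, 0x1a, 0xb9, 0x9b]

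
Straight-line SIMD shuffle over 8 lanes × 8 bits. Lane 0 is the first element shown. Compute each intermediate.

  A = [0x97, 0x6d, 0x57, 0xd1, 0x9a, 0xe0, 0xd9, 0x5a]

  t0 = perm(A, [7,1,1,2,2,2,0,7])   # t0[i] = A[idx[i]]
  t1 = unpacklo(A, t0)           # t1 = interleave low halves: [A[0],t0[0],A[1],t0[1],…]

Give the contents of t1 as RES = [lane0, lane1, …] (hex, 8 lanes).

t0 = [0x5a, 0x6d, 0x6d, 0x57, 0x57, 0x57, 0x97, 0x5a]
t1 = [0x97, 0x5a, 0x6d, 0x6d, 0x57, 0x6d, 0xd1, 0x57]

RES = [0x97, 0x5a, 0x6d, 0x6d, 0x57, 0x6d, 0xd1, 0x57]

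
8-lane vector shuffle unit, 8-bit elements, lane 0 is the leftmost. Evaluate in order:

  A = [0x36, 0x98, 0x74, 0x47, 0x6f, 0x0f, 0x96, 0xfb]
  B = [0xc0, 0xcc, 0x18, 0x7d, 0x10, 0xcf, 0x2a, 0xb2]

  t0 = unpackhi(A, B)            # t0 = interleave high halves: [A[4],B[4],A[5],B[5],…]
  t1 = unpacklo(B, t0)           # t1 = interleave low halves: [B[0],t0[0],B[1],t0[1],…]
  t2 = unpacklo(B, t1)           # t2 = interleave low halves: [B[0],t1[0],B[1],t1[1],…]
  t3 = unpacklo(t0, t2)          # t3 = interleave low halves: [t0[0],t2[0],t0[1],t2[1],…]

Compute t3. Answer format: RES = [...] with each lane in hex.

  t0: 6f 10 0f cf 96 2a fb b2
  t1: c0 6f cc 10 18 0f 7d cf
  t2: c0 c0 cc 6f 18 cc 7d 10
  t3: 6f c0 10 c0 0f cc cf 6f

RES = [ 0x6f  0xc0  0x10  0xc0  0x0f  0xcc  0xcf  0x6f ]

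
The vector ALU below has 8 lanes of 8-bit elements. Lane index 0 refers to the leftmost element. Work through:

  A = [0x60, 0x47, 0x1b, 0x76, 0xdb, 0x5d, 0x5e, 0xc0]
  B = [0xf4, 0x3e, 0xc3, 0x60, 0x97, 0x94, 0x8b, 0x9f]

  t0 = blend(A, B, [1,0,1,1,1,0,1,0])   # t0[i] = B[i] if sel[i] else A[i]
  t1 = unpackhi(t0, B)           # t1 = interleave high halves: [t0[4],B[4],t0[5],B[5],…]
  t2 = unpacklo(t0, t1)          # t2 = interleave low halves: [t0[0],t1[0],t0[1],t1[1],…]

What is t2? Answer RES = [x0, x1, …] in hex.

RES = [0xf4, 0x97, 0x47, 0x97, 0xc3, 0x5d, 0x60, 0x94]

  t0: f4 47 c3 60 97 5d 8b c0
  t1: 97 97 5d 94 8b 8b c0 9f
  t2: f4 97 47 97 c3 5d 60 94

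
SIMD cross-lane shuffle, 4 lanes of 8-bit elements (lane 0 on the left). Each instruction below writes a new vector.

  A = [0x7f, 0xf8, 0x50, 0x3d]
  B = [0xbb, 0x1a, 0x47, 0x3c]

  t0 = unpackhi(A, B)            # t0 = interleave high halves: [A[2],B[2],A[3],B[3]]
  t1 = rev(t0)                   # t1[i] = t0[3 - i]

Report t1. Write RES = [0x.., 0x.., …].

  t0: 50 47 3d 3c
  t1: 3c 3d 47 50

RES = [ 0x3c  0x3d  0x47  0x50 ]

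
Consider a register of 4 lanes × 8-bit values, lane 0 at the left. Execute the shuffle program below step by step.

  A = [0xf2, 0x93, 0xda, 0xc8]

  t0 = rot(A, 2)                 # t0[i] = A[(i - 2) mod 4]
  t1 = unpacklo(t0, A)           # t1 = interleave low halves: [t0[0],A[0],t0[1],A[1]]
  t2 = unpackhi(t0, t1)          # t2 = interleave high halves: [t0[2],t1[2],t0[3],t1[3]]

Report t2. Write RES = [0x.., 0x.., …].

RES = [ 0xf2  0xc8  0x93  0x93 ]

t0 = [0xda, 0xc8, 0xf2, 0x93]
t1 = [0xda, 0xf2, 0xc8, 0x93]
t2 = [0xf2, 0xc8, 0x93, 0x93]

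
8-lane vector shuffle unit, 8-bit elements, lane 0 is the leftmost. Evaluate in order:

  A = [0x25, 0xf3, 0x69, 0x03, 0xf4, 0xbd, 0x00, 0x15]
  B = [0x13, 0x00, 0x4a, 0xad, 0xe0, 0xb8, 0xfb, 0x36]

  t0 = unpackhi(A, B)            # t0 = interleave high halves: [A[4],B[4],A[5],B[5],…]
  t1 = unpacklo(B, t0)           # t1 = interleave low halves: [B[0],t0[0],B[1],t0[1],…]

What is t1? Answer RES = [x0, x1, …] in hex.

  t0: f4 e0 bd b8 00 fb 15 36
  t1: 13 f4 00 e0 4a bd ad b8

RES = [0x13, 0xf4, 0x00, 0xe0, 0x4a, 0xbd, 0xad, 0xb8]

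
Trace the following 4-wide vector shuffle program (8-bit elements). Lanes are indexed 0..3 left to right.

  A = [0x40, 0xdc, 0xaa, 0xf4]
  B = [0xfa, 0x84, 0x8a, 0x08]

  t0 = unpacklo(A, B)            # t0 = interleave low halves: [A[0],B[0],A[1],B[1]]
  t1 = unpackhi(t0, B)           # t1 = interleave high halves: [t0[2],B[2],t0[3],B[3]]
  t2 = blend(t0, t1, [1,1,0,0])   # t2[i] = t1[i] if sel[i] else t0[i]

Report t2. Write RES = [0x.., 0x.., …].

t0 = [0x40, 0xfa, 0xdc, 0x84]
t1 = [0xdc, 0x8a, 0x84, 0x08]
t2 = [0xdc, 0x8a, 0xdc, 0x84]

RES = [ 0xdc  0x8a  0xdc  0x84 ]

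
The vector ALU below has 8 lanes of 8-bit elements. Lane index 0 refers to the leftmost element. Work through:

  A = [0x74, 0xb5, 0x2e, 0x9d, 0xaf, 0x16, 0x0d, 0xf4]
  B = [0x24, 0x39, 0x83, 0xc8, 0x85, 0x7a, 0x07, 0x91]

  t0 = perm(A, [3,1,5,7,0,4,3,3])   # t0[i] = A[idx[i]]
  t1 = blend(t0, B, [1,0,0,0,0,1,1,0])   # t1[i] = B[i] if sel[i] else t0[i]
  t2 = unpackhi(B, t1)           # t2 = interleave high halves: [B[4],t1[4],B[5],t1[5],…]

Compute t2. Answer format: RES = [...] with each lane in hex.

RES = [ 0x85  0x74  0x7a  0x7a  0x07  0x07  0x91  0x9d ]

t0 = [0x9d, 0xb5, 0x16, 0xf4, 0x74, 0xaf, 0x9d, 0x9d]
t1 = [0x24, 0xb5, 0x16, 0xf4, 0x74, 0x7a, 0x07, 0x9d]
t2 = [0x85, 0x74, 0x7a, 0x7a, 0x07, 0x07, 0x91, 0x9d]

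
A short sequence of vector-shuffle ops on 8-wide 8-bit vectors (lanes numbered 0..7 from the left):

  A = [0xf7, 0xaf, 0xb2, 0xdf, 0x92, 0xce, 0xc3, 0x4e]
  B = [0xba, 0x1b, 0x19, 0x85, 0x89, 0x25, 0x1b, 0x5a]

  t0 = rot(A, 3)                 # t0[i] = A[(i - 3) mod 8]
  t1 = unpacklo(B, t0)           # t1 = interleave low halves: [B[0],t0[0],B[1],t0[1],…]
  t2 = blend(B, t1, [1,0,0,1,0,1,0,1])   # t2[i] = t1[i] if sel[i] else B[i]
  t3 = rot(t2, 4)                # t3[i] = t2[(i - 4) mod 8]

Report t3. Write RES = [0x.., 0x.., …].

t0 = [0xce, 0xc3, 0x4e, 0xf7, 0xaf, 0xb2, 0xdf, 0x92]
t1 = [0xba, 0xce, 0x1b, 0xc3, 0x19, 0x4e, 0x85, 0xf7]
t2 = [0xba, 0x1b, 0x19, 0xc3, 0x89, 0x4e, 0x1b, 0xf7]
t3 = [0x89, 0x4e, 0x1b, 0xf7, 0xba, 0x1b, 0x19, 0xc3]

RES = [ 0x89  0x4e  0x1b  0xf7  0xba  0x1b  0x19  0xc3 ]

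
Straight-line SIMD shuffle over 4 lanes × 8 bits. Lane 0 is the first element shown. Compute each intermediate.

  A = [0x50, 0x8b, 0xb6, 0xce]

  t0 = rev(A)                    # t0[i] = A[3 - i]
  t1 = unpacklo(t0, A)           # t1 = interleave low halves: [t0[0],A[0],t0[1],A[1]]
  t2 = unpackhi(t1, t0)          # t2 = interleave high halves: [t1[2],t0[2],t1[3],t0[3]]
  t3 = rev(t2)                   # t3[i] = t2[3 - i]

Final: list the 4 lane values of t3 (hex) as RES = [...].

RES = [0x50, 0x8b, 0x8b, 0xb6]

→ t0 |ce|b6|8b|50|
→ t1 |ce|50|b6|8b|
→ t2 |b6|8b|8b|50|
→ t3 |50|8b|8b|b6|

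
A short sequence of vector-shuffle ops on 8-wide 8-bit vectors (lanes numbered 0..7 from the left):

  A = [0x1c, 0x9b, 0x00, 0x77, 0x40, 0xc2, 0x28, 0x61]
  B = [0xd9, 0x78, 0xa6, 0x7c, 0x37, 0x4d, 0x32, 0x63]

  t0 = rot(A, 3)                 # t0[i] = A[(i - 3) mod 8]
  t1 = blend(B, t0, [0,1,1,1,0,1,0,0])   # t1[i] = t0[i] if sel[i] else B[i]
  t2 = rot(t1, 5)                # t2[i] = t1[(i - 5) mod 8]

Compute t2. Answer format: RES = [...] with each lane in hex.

t0 = [0xc2, 0x28, 0x61, 0x1c, 0x9b, 0x00, 0x77, 0x40]
t1 = [0xd9, 0x28, 0x61, 0x1c, 0x37, 0x00, 0x32, 0x63]
t2 = [0x1c, 0x37, 0x00, 0x32, 0x63, 0xd9, 0x28, 0x61]

RES = [0x1c, 0x37, 0x00, 0x32, 0x63, 0xd9, 0x28, 0x61]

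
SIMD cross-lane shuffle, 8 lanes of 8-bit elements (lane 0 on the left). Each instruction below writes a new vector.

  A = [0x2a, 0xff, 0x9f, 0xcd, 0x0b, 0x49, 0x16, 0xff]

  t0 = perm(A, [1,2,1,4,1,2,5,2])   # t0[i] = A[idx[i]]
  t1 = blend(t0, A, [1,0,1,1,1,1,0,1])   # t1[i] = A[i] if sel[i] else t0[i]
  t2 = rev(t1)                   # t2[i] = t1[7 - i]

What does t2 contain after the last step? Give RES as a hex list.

RES = [ 0xff  0x49  0x49  0x0b  0xcd  0x9f  0x9f  0x2a ]

→ t0 |ff|9f|ff|0b|ff|9f|49|9f|
→ t1 |2a|9f|9f|cd|0b|49|49|ff|
→ t2 |ff|49|49|0b|cd|9f|9f|2a|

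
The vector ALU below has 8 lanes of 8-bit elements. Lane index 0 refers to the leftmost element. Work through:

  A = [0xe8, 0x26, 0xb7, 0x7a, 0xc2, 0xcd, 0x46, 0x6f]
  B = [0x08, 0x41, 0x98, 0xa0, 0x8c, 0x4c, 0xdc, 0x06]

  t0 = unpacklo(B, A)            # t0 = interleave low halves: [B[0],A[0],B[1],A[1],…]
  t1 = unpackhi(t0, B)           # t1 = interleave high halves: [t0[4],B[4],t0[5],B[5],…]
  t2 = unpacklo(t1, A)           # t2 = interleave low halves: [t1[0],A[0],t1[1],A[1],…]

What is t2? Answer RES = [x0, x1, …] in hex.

  t0: 08 e8 41 26 98 b7 a0 7a
  t1: 98 8c b7 4c a0 dc 7a 06
  t2: 98 e8 8c 26 b7 b7 4c 7a

RES = [0x98, 0xe8, 0x8c, 0x26, 0xb7, 0xb7, 0x4c, 0x7a]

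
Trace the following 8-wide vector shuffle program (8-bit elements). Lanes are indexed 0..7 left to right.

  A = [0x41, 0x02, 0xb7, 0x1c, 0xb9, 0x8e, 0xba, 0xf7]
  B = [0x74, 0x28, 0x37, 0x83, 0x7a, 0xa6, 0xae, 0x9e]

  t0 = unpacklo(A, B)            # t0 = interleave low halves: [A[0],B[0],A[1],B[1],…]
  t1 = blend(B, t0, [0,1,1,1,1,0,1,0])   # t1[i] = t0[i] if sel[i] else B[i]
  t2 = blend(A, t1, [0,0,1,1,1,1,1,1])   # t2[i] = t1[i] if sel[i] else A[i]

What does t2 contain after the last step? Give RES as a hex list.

t0 = [0x41, 0x74, 0x02, 0x28, 0xb7, 0x37, 0x1c, 0x83]
t1 = [0x74, 0x74, 0x02, 0x28, 0xb7, 0xa6, 0x1c, 0x9e]
t2 = [0x41, 0x02, 0x02, 0x28, 0xb7, 0xa6, 0x1c, 0x9e]

RES = [ 0x41  0x02  0x02  0x28  0xb7  0xa6  0x1c  0x9e ]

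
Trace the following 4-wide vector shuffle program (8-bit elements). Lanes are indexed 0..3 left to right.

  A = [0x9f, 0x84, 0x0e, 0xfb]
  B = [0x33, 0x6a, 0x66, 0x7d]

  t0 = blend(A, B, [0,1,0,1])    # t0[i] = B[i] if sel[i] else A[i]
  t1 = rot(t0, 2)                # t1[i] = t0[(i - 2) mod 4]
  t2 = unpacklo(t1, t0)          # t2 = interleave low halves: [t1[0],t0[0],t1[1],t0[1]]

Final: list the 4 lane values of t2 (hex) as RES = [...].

RES = [ 0x0e  0x9f  0x7d  0x6a ]

t0 = [0x9f, 0x6a, 0x0e, 0x7d]
t1 = [0x0e, 0x7d, 0x9f, 0x6a]
t2 = [0x0e, 0x9f, 0x7d, 0x6a]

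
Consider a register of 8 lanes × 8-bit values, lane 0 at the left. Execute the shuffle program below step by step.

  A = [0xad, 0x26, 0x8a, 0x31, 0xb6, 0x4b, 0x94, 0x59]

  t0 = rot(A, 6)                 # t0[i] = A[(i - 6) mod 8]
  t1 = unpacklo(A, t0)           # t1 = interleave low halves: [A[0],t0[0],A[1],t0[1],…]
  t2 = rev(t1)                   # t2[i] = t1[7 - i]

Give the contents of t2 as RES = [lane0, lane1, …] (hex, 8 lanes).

→ t0 |8a|31|b6|4b|94|59|ad|26|
→ t1 |ad|8a|26|31|8a|b6|31|4b|
→ t2 |4b|31|b6|8a|31|26|8a|ad|

RES = [0x4b, 0x31, 0xb6, 0x8a, 0x31, 0x26, 0x8a, 0xad]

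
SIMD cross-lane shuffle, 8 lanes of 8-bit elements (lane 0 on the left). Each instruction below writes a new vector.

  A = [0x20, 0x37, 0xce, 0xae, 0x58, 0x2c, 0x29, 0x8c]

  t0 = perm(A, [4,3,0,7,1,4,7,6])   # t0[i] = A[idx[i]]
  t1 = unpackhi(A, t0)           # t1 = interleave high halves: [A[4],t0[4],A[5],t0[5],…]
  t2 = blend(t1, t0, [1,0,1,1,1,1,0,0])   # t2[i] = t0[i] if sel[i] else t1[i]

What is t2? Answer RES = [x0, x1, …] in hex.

→ t0 |58|ae|20|8c|37|58|8c|29|
→ t1 |58|37|2c|58|29|8c|8c|29|
→ t2 |58|37|20|8c|37|58|8c|29|

RES = [0x58, 0x37, 0x20, 0x8c, 0x37, 0x58, 0x8c, 0x29]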